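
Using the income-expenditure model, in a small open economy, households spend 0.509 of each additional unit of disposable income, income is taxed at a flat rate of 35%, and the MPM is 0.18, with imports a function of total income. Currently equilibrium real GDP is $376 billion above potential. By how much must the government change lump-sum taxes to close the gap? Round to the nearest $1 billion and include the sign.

+$627 billion

Spending multiplier = 1/(1 − c(1−t) + m) = 1/(1 − 0.509×0.65 + 0.18) = 1/0.84915 ≈ 1.178.
Tax multiplier = −c·k = −0.509/0.84915 ≈ −0.599. Need ΔY = −$376 billion, so ΔT = ΔY/(−c·k) = −(−$376 billion) × 0.84915 / 0.509 ≈ +$627 billion.
The government should raise lump-sum taxes by $627 billion.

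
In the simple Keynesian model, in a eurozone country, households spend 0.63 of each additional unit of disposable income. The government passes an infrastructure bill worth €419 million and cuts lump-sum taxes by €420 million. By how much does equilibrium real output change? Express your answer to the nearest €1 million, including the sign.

+€1,848 million

Expenditure multiplier = 1/(1 − MPC) = 1/(1 − 0.63) = 1/0.37 ≈ 2.703.
ΔG contributes k·ΔG = (+€419 million) / 0.37 ≈ +€1,132.4 million.
ΔT of −€420 million changes first-round spending by −c·ΔT = +€264.6 million, contributing k·(−c·ΔT) = (+€264.6 million) / 0.37 ≈ +€715.1 million.
Net ΔY = k(ΔG − c·ΔT) = (+€683.6 million) / 0.37 ≈ +€1,848 million.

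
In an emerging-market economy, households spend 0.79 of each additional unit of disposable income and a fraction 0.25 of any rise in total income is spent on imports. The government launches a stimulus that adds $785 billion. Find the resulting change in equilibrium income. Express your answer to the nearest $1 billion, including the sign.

+$1,707 billion

Spending multiplier = 1/(1 − c + m) = 1/(1 − 0.79 + 0.25) = 1/0.46 ≈ 2.174.
ΔY = k × ΔG = (+$785 billion) / 0.46 ≈ +$1,707 billion.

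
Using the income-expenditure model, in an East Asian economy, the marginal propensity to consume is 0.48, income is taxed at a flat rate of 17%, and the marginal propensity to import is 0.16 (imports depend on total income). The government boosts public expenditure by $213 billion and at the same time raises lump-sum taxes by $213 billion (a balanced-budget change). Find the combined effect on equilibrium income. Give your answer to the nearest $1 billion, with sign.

+$145 billion

Expenditure multiplier = 1/(1 − c(1−t) + m) = 1/(1 − 0.48×0.83 + 0.16) = 1/0.7616 ≈ 1.313.
ΔG contributes k·ΔG = (+$213 billion) / 0.7616 ≈ +$279.7 billion.
ΔT of +$213 billion changes first-round spending by −c·ΔT = −$102.24 billion, contributing k·(−c·ΔT) = (−$102.24 billion) / 0.7616 ≈ −$134.2 billion.
Net ΔY = k(ΔG − c·ΔT) = (+$110.76 billion) / 0.7616 ≈ +$145 billion.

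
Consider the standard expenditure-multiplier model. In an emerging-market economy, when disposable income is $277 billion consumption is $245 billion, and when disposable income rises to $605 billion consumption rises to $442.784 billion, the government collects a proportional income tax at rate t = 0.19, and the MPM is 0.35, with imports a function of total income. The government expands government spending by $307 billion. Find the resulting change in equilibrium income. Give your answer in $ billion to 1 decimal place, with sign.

+$356.3 billion

MPC = ΔC/ΔYd = (442.784 − 245)/(605 − 277) = 197.784/328 = 0.603.
Expenditure multiplier = 1/(1 − c(1−t) + m) = 1/(1 − 0.603×0.81 + 0.35) = 1/0.86157 ≈ 1.161.
ΔY = k × ΔG = (+$307 billion) / 0.86157 ≈ +$356.3 billion.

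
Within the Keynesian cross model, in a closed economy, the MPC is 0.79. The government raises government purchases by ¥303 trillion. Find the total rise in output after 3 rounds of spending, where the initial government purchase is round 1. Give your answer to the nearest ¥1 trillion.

¥731 trillion

Round 1 adds ΔG = ¥303 trillion; each later round is MPC = 0.79 times the previous.
After 3 rounds: 303 + 239.37 + 189.1023 = ΔG·(1 − c^3)/(1 − c) = 303 × (1 − 0.493039)/0.21 ≈ ¥731 trillion.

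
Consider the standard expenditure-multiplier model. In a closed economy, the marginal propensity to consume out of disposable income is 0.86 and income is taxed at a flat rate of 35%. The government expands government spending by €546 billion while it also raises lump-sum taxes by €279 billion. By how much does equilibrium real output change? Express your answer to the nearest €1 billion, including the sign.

Expenditure multiplier = 1/(1 − c(1−t)) = 1/(1 − 0.86×0.65) = 1/0.441 ≈ 2.268.
ΔG contributes k·ΔG = (+€546 billion) / 0.441 ≈ +€1,238.1 billion.
ΔT of +€279 billion changes first-round spending by −c·ΔT = −€239.94 billion, contributing k·(−c·ΔT) = (−€239.94 billion) / 0.441 ≈ −€544.1 billion.
Net ΔY = k(ΔG − c·ΔT) = (+€306.06 billion) / 0.441 ≈ +€694 billion.

+€694 billion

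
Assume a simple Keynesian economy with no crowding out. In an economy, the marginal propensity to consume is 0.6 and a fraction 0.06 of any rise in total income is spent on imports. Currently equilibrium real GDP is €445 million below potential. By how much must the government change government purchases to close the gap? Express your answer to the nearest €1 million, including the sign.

+€205 million

Spending multiplier = 1/(1 − c + m) = 1/(1 − 0.6 + 0.06) = 1/0.46 ≈ 2.174.
Need ΔY = +€445 million, so ΔG = ΔY/k = (+€445 million) × 0.46 ≈ +€205 million.
The government should increase government purchases by €205 million.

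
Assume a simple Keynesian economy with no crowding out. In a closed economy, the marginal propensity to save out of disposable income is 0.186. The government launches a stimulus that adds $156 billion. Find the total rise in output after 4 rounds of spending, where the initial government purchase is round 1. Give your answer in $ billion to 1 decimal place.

MPC = 1 − MPS = 1 − 0.186 = 0.814.
Round 1 adds ΔG = $156 billion; each later round is MPC = 0.814 times the previous.
After 4 rounds: 156 + 126.984 + 103.364976 + 84.139090464 = ΔG·(1 − c^4)/(1 − c) = 156 × (1 − 0.439033459216)/0.186 ≈ $470.5 billion.

$470.5 billion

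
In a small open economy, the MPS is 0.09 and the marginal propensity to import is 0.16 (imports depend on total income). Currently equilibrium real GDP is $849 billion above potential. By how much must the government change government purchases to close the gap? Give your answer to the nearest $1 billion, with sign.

−$212 billion

MPC = 1 − MPS = 1 − 0.09 = 0.91.
Spending multiplier = 1/(1 − c + m) = 1/(1 − 0.91 + 0.16) = 1/0.25 = 4.
Need ΔY = −$849 billion, so ΔG = ΔY/k = (−$849 billion) × 0.25 ≈ −$212 billion.
The government should cut government purchases by $212 billion.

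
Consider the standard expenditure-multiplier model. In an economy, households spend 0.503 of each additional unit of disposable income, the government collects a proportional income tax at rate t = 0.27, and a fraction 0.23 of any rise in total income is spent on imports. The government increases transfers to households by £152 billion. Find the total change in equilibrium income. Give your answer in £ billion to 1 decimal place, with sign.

The transfer change shifts disposable income by +£152 billion, so first-round consumption changes by c·ΔTR = 0.503 × (+£152 billion) = +£76.456 billion.
Expenditure multiplier = 1/(1 − c(1−t) + m) = 1/(1 − 0.503×0.73 + 0.23) = 1/0.86281 ≈ 1.159.
The transfer multiplier is c × k ≈ 0.583, so ΔY = k × (c·ΔTR) = (+£76.456 billion) / 0.86281 ≈ +£88.6 billion.

+£88.6 billion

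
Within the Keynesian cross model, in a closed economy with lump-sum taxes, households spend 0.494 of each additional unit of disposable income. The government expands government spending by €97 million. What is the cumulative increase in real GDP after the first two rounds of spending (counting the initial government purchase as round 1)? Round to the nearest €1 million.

Round 1 adds ΔG = €97 million; each later round is MPC = 0.494 times the previous.
After 2 rounds: 97 + 47.918 = ΔG·(1 − c^2)/(1 − c) = 97 × (1 − 0.244036)/0.506 ≈ €145 million.

€145 million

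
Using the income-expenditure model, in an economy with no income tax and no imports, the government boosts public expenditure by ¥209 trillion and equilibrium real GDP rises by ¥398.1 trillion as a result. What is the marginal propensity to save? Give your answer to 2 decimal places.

Implied spending multiplier k = ΔY/ΔG = 398.1/209 ≈ 1.9048.
Since k = 1/(1 − MPC), MPC = 1 − 1/k = 1 − ΔG/ΔY = 1 − 209/398.1 ≈ 0.48.
MPS = 1 − MPC = 0.52.

0.52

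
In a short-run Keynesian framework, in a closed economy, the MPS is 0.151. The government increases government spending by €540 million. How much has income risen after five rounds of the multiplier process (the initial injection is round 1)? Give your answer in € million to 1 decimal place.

MPC = 1 − MPS = 1 − 0.151 = 0.849.
Round 1 adds ΔG = €540 million; each later round is MPC = 0.849 times the previous.
After 5 rounds: 540 + 458.46 + 389.23254 + 330.45842646 + 280.55920406454 = ΔG·(1 − c^5)/(1 − c) = 540 × (1 − 0.441101415279249)/0.151 ≈ €1,998.7 million.

€1,998.7 million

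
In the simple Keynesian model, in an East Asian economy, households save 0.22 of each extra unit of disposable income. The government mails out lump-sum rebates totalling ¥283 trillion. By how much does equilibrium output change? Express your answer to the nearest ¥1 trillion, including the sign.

+¥1,003 trillion

MPC = 1 − MPS = 1 − 0.22 = 0.78.
A lump-sum tax change of −¥283 trillion shifts disposable income by +¥283 trillion; first-round consumption changes by −c × ΔT = −0.78 × (−¥283 trillion) = +¥220.74 trillion.
Expenditure multiplier = 1/(1 − MPC) = 1/(1 − 0.78) = 1/0.22 ≈ 4.545.
The tax multiplier is −c × k ≈ −3.545, so ΔY = k × (−c·ΔT) = (+¥220.74 trillion) / 0.22 ≈ +¥1,003 trillion.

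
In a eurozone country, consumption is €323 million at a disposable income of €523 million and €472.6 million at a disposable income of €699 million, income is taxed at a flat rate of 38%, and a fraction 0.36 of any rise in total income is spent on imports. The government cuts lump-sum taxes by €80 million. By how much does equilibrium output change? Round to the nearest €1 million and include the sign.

+€82 million

MPC = ΔC/ΔYd = (472.6 − 323)/(699 − 523) = 149.6/176 = 0.85.
A lump-sum tax change of −€80 million shifts disposable income by +€80 million; first-round consumption changes by −c × ΔT = −0.85 × (−€80 million) = +€68 million.
Expenditure multiplier = 1/(1 − c(1−t) + m) = 1/(1 − 0.85×0.62 + 0.36) = 1/0.833 ≈ 1.2.
The tax multiplier is −c × k ≈ −1.02, so ΔY = k × (−c·ΔT) = (+€68 million) / 0.833 ≈ +€82 million.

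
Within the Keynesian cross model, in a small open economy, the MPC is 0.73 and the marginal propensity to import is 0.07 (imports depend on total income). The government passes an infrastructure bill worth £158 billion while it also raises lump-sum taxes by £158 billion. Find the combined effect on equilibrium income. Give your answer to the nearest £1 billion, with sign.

+£125 billion

Expenditure multiplier = 1/(1 − c + m) = 1/(1 − 0.73 + 0.07) = 1/0.34 ≈ 2.941.
ΔG contributes k·ΔG = (+£158 billion) / 0.34 ≈ +£464.7 billion.
ΔT of +£158 billion changes first-round spending by −c·ΔT = −£115.34 billion, contributing k·(−c·ΔT) = (−£115.34 billion) / 0.34 ≈ −£339.2 billion.
Net ΔY = k(ΔG − c·ΔT) = (+£42.66 billion) / 0.34 ≈ +£125 billion.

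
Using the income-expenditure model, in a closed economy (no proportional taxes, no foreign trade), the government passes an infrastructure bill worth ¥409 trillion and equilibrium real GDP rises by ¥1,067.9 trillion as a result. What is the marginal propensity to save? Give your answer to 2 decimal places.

Implied spending multiplier k = ΔY/ΔG = 1,067.9/409 ≈ 2.611.
Since k = 1/(1 − MPC), MPC = 1 − 1/k = 1 − ΔG/ΔY = 1 − 409/1,067.9 ≈ 0.62.
MPS = 1 − MPC = 0.38.

0.38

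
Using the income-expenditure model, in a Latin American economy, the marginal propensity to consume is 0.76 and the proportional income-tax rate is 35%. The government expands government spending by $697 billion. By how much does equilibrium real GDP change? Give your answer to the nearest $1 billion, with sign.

Expenditure multiplier = 1/(1 − c(1−t)) = 1/(1 − 0.76×0.65) = 1/0.506 ≈ 1.976.
ΔY = k × ΔG = (+$697 billion) / 0.506 ≈ +$1,377 billion.

+$1,377 billion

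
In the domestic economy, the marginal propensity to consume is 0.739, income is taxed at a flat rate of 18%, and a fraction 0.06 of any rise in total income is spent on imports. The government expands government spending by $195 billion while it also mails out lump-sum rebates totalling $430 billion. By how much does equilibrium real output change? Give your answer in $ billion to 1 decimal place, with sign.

Expenditure multiplier = 1/(1 − c(1−t) + m) = 1/(1 − 0.739×0.82 + 0.06) = 1/0.45402 ≈ 2.203.
ΔG contributes k·ΔG = (+$195 billion) / 0.45402 ≈ +$429.5 billion.
ΔT of −$430 billion changes first-round spending by −c·ΔT = +$317.77 billion, contributing k·(−c·ΔT) = (+$317.77 billion) / 0.45402 ≈ +$699.9 billion.
Net ΔY = k(ΔG − c·ΔT) = (+$512.77 billion) / 0.45402 ≈ +$1,129.4 billion.

+$1,129.4 billion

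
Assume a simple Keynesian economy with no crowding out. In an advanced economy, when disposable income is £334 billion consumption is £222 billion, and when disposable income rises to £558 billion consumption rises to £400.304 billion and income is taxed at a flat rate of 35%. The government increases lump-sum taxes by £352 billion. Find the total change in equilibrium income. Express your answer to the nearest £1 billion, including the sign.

−£581 billion

MPC = ΔC/ΔYd = (400.304 − 222)/(558 − 334) = 178.304/224 = 0.796.
A lump-sum tax change of +£352 billion shifts disposable income by −£352 billion; first-round consumption changes by −c × ΔT = −0.796 × (+£352 billion) = −£280.192 billion.
Expenditure multiplier = 1/(1 − c(1−t)) = 1/(1 − 0.796×0.65) = 1/0.4826 ≈ 2.072.
The tax multiplier is −c × k ≈ −1.649, so ΔY = k × (−c·ΔT) = (−£280.192 billion) / 0.4826 ≈ −£581 billion.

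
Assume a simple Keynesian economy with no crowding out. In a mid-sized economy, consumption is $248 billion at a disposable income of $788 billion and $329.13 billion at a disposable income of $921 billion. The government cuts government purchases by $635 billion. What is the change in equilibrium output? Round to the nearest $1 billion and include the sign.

−$1,628 billion

MPC = ΔC/ΔYd = (329.13 − 248)/(921 − 788) = 81.13/133 = 0.61.
Expenditure multiplier = 1/(1 − MPC) = 1/(1 − 0.61) = 1/0.39 ≈ 2.564.
ΔY = k × ΔG = (−$635 billion) / 0.39 ≈ −$1,628 billion.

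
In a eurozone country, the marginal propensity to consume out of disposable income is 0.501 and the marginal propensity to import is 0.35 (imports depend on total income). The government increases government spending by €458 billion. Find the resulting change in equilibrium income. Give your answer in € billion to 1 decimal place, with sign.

+€539.5 billion

Expenditure multiplier = 1/(1 − c + m) = 1/(1 − 0.501 + 0.35) = 1/0.849 ≈ 1.178.
ΔY = k × ΔG = (+€458 billion) / 0.849 ≈ +€539.5 billion.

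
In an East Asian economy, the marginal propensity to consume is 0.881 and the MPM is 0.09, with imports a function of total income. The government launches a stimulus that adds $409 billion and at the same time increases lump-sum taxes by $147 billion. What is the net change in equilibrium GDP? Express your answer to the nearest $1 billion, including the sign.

Expenditure multiplier = 1/(1 − c + m) = 1/(1 − 0.881 + 0.09) = 1/0.209 ≈ 4.785.
ΔG contributes k·ΔG = (+$409 billion) / 0.209 ≈ +$1,956.9 billion.
ΔT of +$147 billion changes first-round spending by −c·ΔT = −$129.507 billion, contributing k·(−c·ΔT) = (−$129.507 billion) / 0.209 ≈ −$619.7 billion.
Net ΔY = k(ΔG − c·ΔT) = (+$279.493 billion) / 0.209 ≈ +$1,337 billion.

+$1,337 billion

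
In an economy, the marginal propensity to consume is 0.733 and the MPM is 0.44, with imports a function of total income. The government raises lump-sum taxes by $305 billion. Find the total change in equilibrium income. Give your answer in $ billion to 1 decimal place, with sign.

−$316.2 billion

A lump-sum tax change of +$305 billion shifts disposable income by −$305 billion; first-round consumption changes by −c × ΔT = −0.733 × (+$305 billion) = −$223.565 billion.
Expenditure multiplier = 1/(1 − c + m) = 1/(1 − 0.733 + 0.44) = 1/0.707 ≈ 1.414.
The tax multiplier is −c × k ≈ −1.037, so ΔY = k × (−c·ΔT) = (−$223.565 billion) / 0.707 ≈ −$316.2 billion.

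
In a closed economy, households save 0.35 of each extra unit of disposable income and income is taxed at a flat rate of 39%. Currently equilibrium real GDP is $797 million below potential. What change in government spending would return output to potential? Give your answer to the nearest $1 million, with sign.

MPC = 1 − MPS = 1 − 0.35 = 0.65.
Spending multiplier = 1/(1 − c(1−t)) = 1/(1 − 0.65×0.61) = 1/0.6035 ≈ 1.657.
Need ΔY = +$797 million, so ΔG = ΔY/k = (+$797 million) × 0.6035 ≈ +$481 million.
The government should increase government spending by $481 million.

+$481 million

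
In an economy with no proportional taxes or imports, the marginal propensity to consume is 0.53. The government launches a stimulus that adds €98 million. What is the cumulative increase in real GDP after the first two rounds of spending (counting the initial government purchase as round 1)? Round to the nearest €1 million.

€150 million

Round 1 adds ΔG = €98 million; each later round is MPC = 0.53 times the previous.
After 2 rounds: 98 + 51.94 = ΔG·(1 − c^2)/(1 − c) = 98 × (1 − 0.2809)/0.47 ≈ €150 million.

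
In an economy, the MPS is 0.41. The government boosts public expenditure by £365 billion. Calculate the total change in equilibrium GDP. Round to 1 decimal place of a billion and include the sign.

+£890.2 billion

MPC = 1 − MPS = 1 − 0.41 = 0.59.
Expenditure multiplier = 1/(1 − MPC) = 1/(1 − 0.59) = 1/0.41 ≈ 2.439.
ΔY = k × ΔG = (+£365 billion) / 0.41 ≈ +£890.2 billion.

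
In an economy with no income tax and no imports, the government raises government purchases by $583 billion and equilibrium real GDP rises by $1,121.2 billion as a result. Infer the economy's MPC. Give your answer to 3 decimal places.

0.480

Implied spending multiplier k = ΔY/ΔG = 1,121.2/583 ≈ 1.9232.
Since k = 1/(1 − MPC), MPC = 1 − 1/k = 1 − ΔG/ΔY = 1 − 583/1,121.2 ≈ 0.480.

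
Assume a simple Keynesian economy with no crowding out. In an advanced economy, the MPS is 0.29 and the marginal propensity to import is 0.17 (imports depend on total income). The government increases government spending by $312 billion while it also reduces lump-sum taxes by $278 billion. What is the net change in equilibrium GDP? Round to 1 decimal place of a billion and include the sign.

+$1,107.3 billion

MPC = 1 − MPS = 1 − 0.29 = 0.71.
Expenditure multiplier = 1/(1 − c + m) = 1/(1 − 0.71 + 0.17) = 1/0.46 ≈ 2.174.
ΔG contributes k·ΔG = (+$312 billion) / 0.46 ≈ +$678.3 billion.
ΔT of −$278 billion changes first-round spending by −c·ΔT = +$197.38 billion, contributing k·(−c·ΔT) = (+$197.38 billion) / 0.46 ≈ +$429.1 billion.
Net ΔY = k(ΔG − c·ΔT) = (+$509.38 billion) / 0.46 ≈ +$1,107.3 billion.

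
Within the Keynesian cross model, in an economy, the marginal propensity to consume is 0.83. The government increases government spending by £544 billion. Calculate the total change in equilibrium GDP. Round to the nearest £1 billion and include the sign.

+£3,200 billion

Government-spending multiplier = 1/(1 − MPC) = 1/(1 − 0.83) = 1/0.17 ≈ 5.882.
ΔY = k × ΔG = (+£544 billion) / 0.17 = +£3,200 billion.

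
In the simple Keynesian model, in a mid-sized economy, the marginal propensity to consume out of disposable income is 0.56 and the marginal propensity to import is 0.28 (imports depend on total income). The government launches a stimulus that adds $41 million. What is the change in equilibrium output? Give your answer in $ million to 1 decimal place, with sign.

Expenditure multiplier = 1/(1 − c + m) = 1/(1 − 0.56 + 0.28) = 1/0.72 ≈ 1.389.
ΔY = k × ΔG = (+$41 million) / 0.72 ≈ +$56.9 million.

+$56.9 million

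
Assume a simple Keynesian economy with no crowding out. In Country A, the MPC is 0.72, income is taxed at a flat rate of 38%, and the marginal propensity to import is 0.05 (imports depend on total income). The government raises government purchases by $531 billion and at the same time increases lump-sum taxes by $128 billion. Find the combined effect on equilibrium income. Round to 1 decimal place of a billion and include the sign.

Expenditure multiplier = 1/(1 − c(1−t) + m) = 1/(1 − 0.72×0.62 + 0.05) = 1/0.6036 ≈ 1.657.
ΔG contributes k·ΔG = (+$531 billion) / 0.6036 ≈ +$879.7 billion.
ΔT of +$128 billion changes first-round spending by −c·ΔT = −$92.16 billion, contributing k·(−c·ΔT) = (−$92.16 billion) / 0.6036 ≈ −$152.7 billion.
Net ΔY = k(ΔG − c·ΔT) = (+$438.84 billion) / 0.6036 ≈ +$727 billion.

+$727.0 billion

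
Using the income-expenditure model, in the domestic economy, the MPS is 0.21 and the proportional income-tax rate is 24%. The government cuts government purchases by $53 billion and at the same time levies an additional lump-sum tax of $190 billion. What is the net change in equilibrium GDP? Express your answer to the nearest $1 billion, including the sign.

MPC = 1 − MPS = 1 − 0.21 = 0.79.
Expenditure multiplier = 1/(1 − c(1−t)) = 1/(1 − 0.79×0.76) = 1/0.3996 ≈ 2.503.
ΔG contributes k·ΔG = (−$53 billion) / 0.3996 ≈ −$132.6 billion.
ΔT of +$190 billion changes first-round spending by −c·ΔT = −$150.1 billion, contributing k·(−c·ΔT) = (−$150.1 billion) / 0.3996 ≈ −$375.6 billion.
Net ΔY = k(ΔG − c·ΔT) = (−$203.1 billion) / 0.3996 ≈ −$508 billion.

−$508 billion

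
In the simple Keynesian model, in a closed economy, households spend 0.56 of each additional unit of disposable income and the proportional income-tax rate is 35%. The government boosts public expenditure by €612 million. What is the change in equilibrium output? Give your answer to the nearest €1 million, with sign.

Expenditure multiplier = 1/(1 − c(1−t)) = 1/(1 − 0.56×0.65) = 1/0.636 ≈ 1.572.
ΔY = k × ΔG = (+€612 million) / 0.636 ≈ +€962 million.

+€962 million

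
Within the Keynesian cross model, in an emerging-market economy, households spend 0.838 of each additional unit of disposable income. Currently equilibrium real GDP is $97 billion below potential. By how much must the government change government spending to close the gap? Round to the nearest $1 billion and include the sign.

Spending multiplier = 1/(1 − MPC) = 1/(1 − 0.838) = 1/0.162 ≈ 6.173.
Need ΔY = +$97 billion, so ΔG = ΔY/k = (+$97 billion) × 0.162 ≈ +$16 billion.
The government should increase government spending by $16 billion.

+$16 billion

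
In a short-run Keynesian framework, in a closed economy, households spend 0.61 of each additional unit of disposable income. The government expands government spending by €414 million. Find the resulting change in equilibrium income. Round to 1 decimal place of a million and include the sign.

+€1,061.5 million

Government-spending multiplier = 1/(1 − MPC) = 1/(1 − 0.61) = 1/0.39 ≈ 2.564.
ΔY = k × ΔG = (+€414 million) / 0.39 ≈ +€1,061.5 million.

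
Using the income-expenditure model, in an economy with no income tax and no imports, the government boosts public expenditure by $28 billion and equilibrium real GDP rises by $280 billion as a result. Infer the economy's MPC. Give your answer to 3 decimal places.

Implied spending multiplier k = ΔY/ΔG = 280/28 = 10.
Since k = 1/(1 − MPC), MPC = 1 − 1/k = 1 − ΔG/ΔY = 1 − 28/280 = 0.900.

0.900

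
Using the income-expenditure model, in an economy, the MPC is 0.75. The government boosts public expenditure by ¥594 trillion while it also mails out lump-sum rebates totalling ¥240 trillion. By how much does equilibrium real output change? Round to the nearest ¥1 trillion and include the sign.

+¥3,096 trillion

Expenditure multiplier = 1/(1 − MPC) = 1/(1 − 0.75) = 1/0.25 = 4.
ΔG contributes k·ΔG = (+¥594 trillion) / 0.25 = +¥2,376 trillion.
ΔT of −¥240 trillion changes first-round spending by −c·ΔT = +¥180 trillion, contributing k·(−c·ΔT) = (+¥180 trillion) / 0.25 = +¥720 trillion.
Net ΔY = k(ΔG − c·ΔT) = (+¥774 trillion) / 0.25 = +¥3,096 trillion.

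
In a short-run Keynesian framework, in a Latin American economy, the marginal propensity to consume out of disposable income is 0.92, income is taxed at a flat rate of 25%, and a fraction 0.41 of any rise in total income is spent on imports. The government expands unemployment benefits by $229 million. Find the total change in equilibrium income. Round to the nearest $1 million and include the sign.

The transfer change shifts disposable income by +$229 million, so first-round consumption changes by c·ΔTR = 0.92 × (+$229 million) = +$210.68 million.
Expenditure multiplier = 1/(1 − c(1−t) + m) = 1/(1 − 0.92×0.75 + 0.41) = 1/0.72 ≈ 1.389.
The transfer multiplier is c × k ≈ 1.278, so ΔY = k × (c·ΔTR) = (+$210.68 million) / 0.72 ≈ +$293 million.

+$293 million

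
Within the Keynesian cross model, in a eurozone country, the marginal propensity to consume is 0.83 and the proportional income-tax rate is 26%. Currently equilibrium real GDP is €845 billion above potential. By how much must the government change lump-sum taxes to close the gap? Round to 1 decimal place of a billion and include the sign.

+€392.8 billion

Spending multiplier = 1/(1 − c(1−t)) = 1/(1 − 0.83×0.74) = 1/0.3858 ≈ 2.592.
Tax multiplier = −c·k = −0.83/0.3858 ≈ −2.151. Need ΔY = −€845 billion, so ΔT = ΔY/(−c·k) = −(−€845 billion) × 0.3858 / 0.83 ≈ +€392.8 billion.
The government should raise lump-sum taxes by €392.8 billion.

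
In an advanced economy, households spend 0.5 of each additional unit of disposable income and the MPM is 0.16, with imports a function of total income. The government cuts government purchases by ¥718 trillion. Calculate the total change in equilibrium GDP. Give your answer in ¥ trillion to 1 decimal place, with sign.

Expenditure multiplier = 1/(1 − c + m) = 1/(1 − 0.5 + 0.16) = 1/0.66 ≈ 1.515.
ΔY = k × ΔG = (−¥718 trillion) / 0.66 ≈ −¥1,087.9 trillion.

−¥1,087.9 trillion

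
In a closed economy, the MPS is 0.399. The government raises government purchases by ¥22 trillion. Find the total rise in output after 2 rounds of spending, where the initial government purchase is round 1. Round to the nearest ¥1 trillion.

MPC = 1 − MPS = 1 − 0.399 = 0.601.
Round 1 adds ΔG = ¥22 trillion; each later round is MPC = 0.601 times the previous.
After 2 rounds: 22 + 13.222 = ΔG·(1 − c^2)/(1 − c) = 22 × (1 − 0.361201)/0.399 ≈ ¥35 trillion.

¥35 trillion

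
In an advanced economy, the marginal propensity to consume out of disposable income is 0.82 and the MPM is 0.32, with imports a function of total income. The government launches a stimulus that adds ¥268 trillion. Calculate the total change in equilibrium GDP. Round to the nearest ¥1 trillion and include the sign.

Expenditure multiplier = 1/(1 − c + m) = 1/(1 − 0.82 + 0.32) = 1/0.5 = 2.
ΔY = k × ΔG = (+¥268 trillion) / 0.5 = +¥536 trillion.

+¥536 trillion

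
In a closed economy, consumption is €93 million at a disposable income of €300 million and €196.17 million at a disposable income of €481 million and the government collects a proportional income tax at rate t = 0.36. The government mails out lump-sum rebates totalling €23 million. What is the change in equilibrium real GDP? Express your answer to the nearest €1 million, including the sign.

MPC = ΔC/ΔYd = (196.17 − 93)/(481 − 300) = 103.17/181 = 0.57.
A lump-sum tax change of −€23 million shifts disposable income by +€23 million; first-round consumption changes by −c × ΔT = −0.57 × (−€23 million) = +€13.11 million.
Expenditure multiplier = 1/(1 − c(1−t)) = 1/(1 − 0.57×0.64) = 1/0.6352 ≈ 1.574.
The tax multiplier is −c × k ≈ −0.897, so ΔY = k × (−c·ΔT) = (+€13.11 million) / 0.6352 ≈ +€21 million.

+€21 million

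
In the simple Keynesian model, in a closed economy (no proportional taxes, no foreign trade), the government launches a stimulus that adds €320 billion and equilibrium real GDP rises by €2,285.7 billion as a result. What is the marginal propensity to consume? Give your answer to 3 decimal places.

Implied spending multiplier k = ΔY/ΔG = 2,285.7/320 ≈ 7.1428.
Since k = 1/(1 − MPC), MPC = 1 − 1/k = 1 − ΔG/ΔY = 1 − 320/2,285.7 ≈ 0.860.

0.860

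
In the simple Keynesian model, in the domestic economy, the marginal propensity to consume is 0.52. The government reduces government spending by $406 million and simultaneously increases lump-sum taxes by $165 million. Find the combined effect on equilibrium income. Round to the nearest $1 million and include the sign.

−$1,025 million

Expenditure multiplier = 1/(1 − MPC) = 1/(1 − 0.52) = 1/0.48 ≈ 2.083.
ΔG contributes k·ΔG = (−$406 million) / 0.48 ≈ −$845.8 million.
ΔT of +$165 million changes first-round spending by −c·ΔT = −$85.8 million, contributing k·(−c·ΔT) = (−$85.8 million) / 0.48 ≈ −$178.8 million.
Net ΔY = k(ΔG − c·ΔT) = (−$491.8 million) / 0.48 ≈ −$1,025 million.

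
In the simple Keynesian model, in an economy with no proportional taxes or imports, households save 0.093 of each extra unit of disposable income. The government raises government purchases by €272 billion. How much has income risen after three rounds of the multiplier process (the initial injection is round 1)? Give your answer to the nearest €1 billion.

€742 billion

MPC = 1 − MPS = 1 − 0.093 = 0.907.
Round 1 adds ΔG = €272 billion; each later round is MPC = 0.907 times the previous.
After 3 rounds: 272 + 246.704 + 223.760528 = ΔG·(1 − c^3)/(1 − c) = 272 × (1 − 0.746142643)/0.093 ≈ €742 billion.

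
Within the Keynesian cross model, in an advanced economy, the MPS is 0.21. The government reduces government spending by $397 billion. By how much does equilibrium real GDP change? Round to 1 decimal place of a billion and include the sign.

MPC = 1 − MPS = 1 − 0.21 = 0.79.
Expenditure multiplier = 1/(1 − MPC) = 1/(1 − 0.79) = 1/0.21 ≈ 4.762.
ΔY = k × ΔG = (−$397 billion) / 0.21 ≈ −$1,890.5 billion.

−$1,890.5 billion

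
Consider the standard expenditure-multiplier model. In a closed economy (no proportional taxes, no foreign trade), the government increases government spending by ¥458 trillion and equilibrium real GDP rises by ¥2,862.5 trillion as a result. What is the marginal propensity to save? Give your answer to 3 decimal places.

0.160

Implied spending multiplier k = ΔY/ΔG = 2,862.5/458 = 6.25.
Since k = 1/(1 − MPC), MPC = 1 − 1/k = 1 − ΔG/ΔY = 1 − 458/2,862.5 = 0.840.
MPS = 1 − MPC = 0.160.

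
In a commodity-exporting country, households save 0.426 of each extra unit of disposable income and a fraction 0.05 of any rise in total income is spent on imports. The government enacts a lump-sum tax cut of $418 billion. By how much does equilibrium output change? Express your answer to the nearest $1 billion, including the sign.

MPC = 1 − MPS = 1 − 0.426 = 0.574.
A lump-sum tax change of −$418 billion shifts disposable income by +$418 billion; first-round consumption changes by −c × ΔT = −0.574 × (−$418 billion) = +$239.932 billion.
Expenditure multiplier = 1/(1 − c + m) = 1/(1 − 0.574 + 0.05) = 1/0.476 ≈ 2.101.
The tax multiplier is −c × k ≈ −1.206, so ΔY = k × (−c·ΔT) = (+$239.932 billion) / 0.476 ≈ +$504 billion.

+$504 billion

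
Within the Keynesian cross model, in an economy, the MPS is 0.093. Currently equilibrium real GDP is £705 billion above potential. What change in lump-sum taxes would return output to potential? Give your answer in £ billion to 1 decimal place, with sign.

MPC = 1 − MPS = 1 − 0.093 = 0.907.
Spending multiplier = 1/(1 − MPC) = 1/(1 − 0.907) = 1/0.093 ≈ 10.753.
Tax multiplier = −c·k = −0.907/0.093 ≈ −9.753. Need ΔY = −£705 billion, so ΔT = ΔY/(−c·k) = −(−£705 billion) × 0.093 / 0.907 ≈ +£72.3 billion.
The government should raise lump-sum taxes by £72.3 billion.

+£72.3 billion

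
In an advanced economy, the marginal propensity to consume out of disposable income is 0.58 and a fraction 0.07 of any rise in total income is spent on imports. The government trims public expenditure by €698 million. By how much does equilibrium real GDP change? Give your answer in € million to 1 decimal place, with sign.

Spending multiplier = 1/(1 − c + m) = 1/(1 − 0.58 + 0.07) = 1/0.49 ≈ 2.041.
ΔY = k × ΔG = (−€698 million) / 0.49 ≈ −€1,424.5 million.

−€1,424.5 million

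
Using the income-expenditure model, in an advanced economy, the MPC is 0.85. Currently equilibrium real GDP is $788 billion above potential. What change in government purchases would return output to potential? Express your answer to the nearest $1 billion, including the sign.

−$118 billion

Spending multiplier = 1/(1 − MPC) = 1/(1 − 0.85) = 1/0.15 ≈ 6.667.
Need ΔY = −$788 billion, so ΔG = ΔY/k = (−$788 billion) × 0.15 ≈ −$118 billion.
The government should cut government purchases by $118 billion.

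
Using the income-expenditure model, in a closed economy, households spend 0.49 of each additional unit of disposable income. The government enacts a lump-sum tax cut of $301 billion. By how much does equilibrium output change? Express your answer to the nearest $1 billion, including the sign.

+$289 billion

A lump-sum tax change of −$301 billion shifts disposable income by +$301 billion; first-round consumption changes by −c × ΔT = −0.49 × (−$301 billion) = +$147.49 billion.
Expenditure multiplier = 1/(1 − MPC) = 1/(1 − 0.49) = 1/0.51 ≈ 1.961.
The tax multiplier is −c × k ≈ −0.961, so ΔY = k × (−c·ΔT) = (+$147.49 billion) / 0.51 ≈ +$289 billion.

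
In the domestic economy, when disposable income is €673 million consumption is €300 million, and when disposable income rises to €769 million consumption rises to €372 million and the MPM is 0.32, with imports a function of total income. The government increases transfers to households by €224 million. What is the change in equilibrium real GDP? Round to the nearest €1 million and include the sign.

MPC = ΔC/ΔYd = (372 − 300)/(769 − 673) = 72/96 = 0.75.
The transfer change shifts disposable income by +€224 million, so first-round consumption changes by c·ΔTR = 0.75 × (+€224 million) = +€168 million.
Expenditure multiplier = 1/(1 − c + m) = 1/(1 − 0.75 + 0.32) = 1/0.57 ≈ 1.754.
The transfer multiplier is c × k ≈ 1.316, so ΔY = k × (c·ΔTR) = (+€168 million) / 0.57 ≈ +€295 million.

+€295 million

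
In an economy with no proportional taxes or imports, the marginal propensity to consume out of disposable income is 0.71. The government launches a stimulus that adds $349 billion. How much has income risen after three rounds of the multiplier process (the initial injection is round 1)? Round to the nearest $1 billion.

Round 1 adds ΔG = $349 billion; each later round is MPC = 0.71 times the previous.
After 3 rounds: 349 + 247.79 + 175.9309 = ΔG·(1 − c^3)/(1 − c) = 349 × (1 − 0.357911)/0.29 ≈ $773 billion.

$773 billion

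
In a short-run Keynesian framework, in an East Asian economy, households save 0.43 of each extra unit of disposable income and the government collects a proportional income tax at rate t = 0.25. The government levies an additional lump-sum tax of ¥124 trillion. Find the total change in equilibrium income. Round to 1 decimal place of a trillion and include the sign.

MPC = 1 − MPS = 1 − 0.43 = 0.57.
A lump-sum tax change of +¥124 trillion shifts disposable income by −¥124 trillion; first-round consumption changes by −c × ΔT = −0.57 × (+¥124 trillion) = −¥70.68 trillion.
Expenditure multiplier = 1/(1 − c(1−t)) = 1/(1 − 0.57×0.75) = 1/0.5725 ≈ 1.747.
The tax multiplier is −c × k ≈ −0.996, so ΔY = k × (−c·ΔT) = (−¥70.68 trillion) / 0.5725 ≈ −¥123.5 trillion.

−¥123.5 trillion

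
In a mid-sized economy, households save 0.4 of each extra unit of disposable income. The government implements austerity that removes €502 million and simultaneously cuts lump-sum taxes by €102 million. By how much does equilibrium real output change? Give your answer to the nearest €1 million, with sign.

MPC = 1 − MPS = 1 − 0.4 = 0.6.
Expenditure multiplier = 1/(1 − MPC) = 1/(1 − 0.6) = 1/0.4 = 2.5.
ΔG contributes k·ΔG = (−€502 million) / 0.4 = −€1,255 million.
ΔT of −€102 million changes first-round spending by −c·ΔT = +€61.2 million, contributing k·(−c·ΔT) = (+€61.2 million) / 0.4 = +€153 million.
Net ΔY = k(ΔG − c·ΔT) = (−€440.8 million) / 0.4 = −€1,102 million.

−€1,102 million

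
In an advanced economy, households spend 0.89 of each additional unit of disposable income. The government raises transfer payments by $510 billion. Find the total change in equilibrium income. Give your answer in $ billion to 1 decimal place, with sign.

The transfer change shifts disposable income by +$510 billion, so first-round consumption changes by c·ΔTR = 0.89 × (+$510 billion) = +$453.9 billion.
Expenditure multiplier = 1/(1 − MPC) = 1/(1 − 0.89) = 1/0.11 ≈ 9.091.
The transfer multiplier is c × k ≈ 8.091, so ΔY = k × (c·ΔTR) = (+$453.9 billion) / 0.11 ≈ +$4,126.4 billion.

+$4,126.4 billion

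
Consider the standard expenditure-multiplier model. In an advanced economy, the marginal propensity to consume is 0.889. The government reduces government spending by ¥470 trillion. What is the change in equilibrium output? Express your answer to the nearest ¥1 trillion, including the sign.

−¥4,234 trillion

Government-spending multiplier = 1/(1 − MPC) = 1/(1 − 0.889) = 1/0.111 ≈ 9.009.
ΔY = k × ΔG = (−¥470 trillion) / 0.111 ≈ −¥4,234 trillion.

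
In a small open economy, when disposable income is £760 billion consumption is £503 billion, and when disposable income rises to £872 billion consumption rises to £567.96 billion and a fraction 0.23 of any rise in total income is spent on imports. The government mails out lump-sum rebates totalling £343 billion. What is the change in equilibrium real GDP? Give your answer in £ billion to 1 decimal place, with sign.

MPC = ΔC/ΔYd = (567.96 − 503)/(872 − 760) = 64.96/112 = 0.58.
A lump-sum tax change of −£343 billion shifts disposable income by +£343 billion; first-round consumption changes by −c × ΔT = −0.58 × (−£343 billion) = +£198.94 billion.
Expenditure multiplier = 1/(1 − c + m) = 1/(1 − 0.58 + 0.23) = 1/0.65 ≈ 1.538.
The tax multiplier is −c × k ≈ −0.892, so ΔY = k × (−c·ΔT) = (+£198.94 billion) / 0.65 ≈ +£306.1 billion.

+£306.1 billion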